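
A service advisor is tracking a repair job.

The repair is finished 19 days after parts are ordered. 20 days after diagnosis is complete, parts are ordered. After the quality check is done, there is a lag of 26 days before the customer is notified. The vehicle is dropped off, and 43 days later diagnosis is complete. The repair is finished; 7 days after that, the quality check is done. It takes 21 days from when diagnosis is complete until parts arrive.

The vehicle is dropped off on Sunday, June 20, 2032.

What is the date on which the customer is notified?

The vehicle is dropped off: Jun 20, 2032.
Diagnosis is complete: Jun 20, 2032 + 43 days = Aug 2, 2032.
Parts are ordered: Aug 2, 2032 + 20 days = Aug 22, 2032.
The repair is finished: Aug 22, 2032 + 19 days = Sep 10, 2032.
The quality check is done: Sep 10, 2032 + 7 days = Sep 17, 2032.
The customer is notified: Sep 17, 2032 + 26 days = Oct 13, 2032.

Wednesday, October 13, 2032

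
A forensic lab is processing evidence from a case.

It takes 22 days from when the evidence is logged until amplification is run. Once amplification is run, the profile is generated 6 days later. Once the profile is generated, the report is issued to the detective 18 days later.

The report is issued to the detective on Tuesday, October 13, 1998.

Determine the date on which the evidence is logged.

Friday, August 28, 1998

The report is issued to the detective: Oct 13, 1998.
The profile is generated: Oct 13, 1998 − 18 days = Sep 25, 1998.
Amplification is run: Sep 25, 1998 − 6 days = Sep 19, 1998.
The evidence is logged: Sep 19, 1998 − 22 days = Aug 28, 1998.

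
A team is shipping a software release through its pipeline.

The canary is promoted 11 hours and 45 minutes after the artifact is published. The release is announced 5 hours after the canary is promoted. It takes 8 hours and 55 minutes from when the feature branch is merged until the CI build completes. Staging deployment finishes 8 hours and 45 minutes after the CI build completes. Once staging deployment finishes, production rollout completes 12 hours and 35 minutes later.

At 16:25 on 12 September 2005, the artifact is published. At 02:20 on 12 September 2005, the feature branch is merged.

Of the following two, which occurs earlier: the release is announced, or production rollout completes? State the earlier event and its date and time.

The artifact is published: 16:25 Sep 12, 2005.
The canary is promoted: 16:25 Sep 12, 2005 + 11h45m = 04:10 Sep 13, 2005.
The release is announced: 04:10 Sep 13, 2005 + 5h = 09:10 Sep 13, 2005.
The feature branch is merged: 02:20 Sep 12, 2005.
The CI build completes: 02:20 Sep 12, 2005 + 8h55m = 11:15 Sep 12, 2005.
Staging deployment finishes: 11:15 Sep 12, 2005 + 8h45m = 20:00 Sep 12, 2005.
Production rollout completes: 20:00 Sep 12, 2005 + 12h35m = 08:35 Sep 13, 2005.
Comparing: the release is announced at 09:10 Sep 13, 2005 vs production rollout completes at 08:35 Sep 13, 2005. Earlier: production rollout completes.

Production rollout completes — 08:35 on 13 September 2005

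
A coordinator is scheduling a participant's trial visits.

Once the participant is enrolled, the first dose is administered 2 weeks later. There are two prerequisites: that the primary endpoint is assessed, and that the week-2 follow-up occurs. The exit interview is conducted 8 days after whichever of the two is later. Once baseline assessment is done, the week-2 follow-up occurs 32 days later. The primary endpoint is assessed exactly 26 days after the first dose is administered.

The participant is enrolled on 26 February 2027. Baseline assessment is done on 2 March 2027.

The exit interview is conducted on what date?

15 April 2027

The participant is enrolled: Feb 26, 2027.
The first dose is administered: Feb 26, 2027 + 2 weeks = Mar 12, 2027.
The primary endpoint is assessed: Mar 12, 2027 + 26 days = Apr 7, 2027.
Baseline assessment is done: Mar 2, 2027.
The week-2 follow-up occurs: Mar 2, 2027 + 32 days = Apr 3, 2027.
Both prerequisites met — the primary endpoint is assessed (Apr 7, 2027), the week-2 follow-up occurs (Apr 3, 2027); the later is Apr 7, 2027.
The exit interview is conducted: Apr 7, 2027 + 8 days = Apr 15, 2027.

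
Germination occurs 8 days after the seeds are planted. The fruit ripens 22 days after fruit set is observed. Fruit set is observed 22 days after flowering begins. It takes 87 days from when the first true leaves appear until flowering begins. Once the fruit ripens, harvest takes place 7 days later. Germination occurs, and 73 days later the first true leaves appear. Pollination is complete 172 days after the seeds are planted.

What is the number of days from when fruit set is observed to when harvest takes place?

29 days

Causal path: fruit set is observed → the fruit ripens → harvest takes place.
Total delay along the path: 22 + 7 = 29 days.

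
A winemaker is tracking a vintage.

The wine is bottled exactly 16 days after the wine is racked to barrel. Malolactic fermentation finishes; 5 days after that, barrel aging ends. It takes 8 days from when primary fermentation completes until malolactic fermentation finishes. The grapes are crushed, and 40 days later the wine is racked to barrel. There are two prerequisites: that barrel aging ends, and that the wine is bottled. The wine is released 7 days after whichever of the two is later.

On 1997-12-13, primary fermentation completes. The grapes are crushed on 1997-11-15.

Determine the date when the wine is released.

Primary fermentation completes: Dec 13, 1997.
Malolactic fermentation finishes: Dec 13, 1997 + 8 days = Dec 21, 1997.
Barrel aging ends: Dec 21, 1997 + 5 days = Dec 26, 1997.
The grapes are crushed: Nov 15, 1997.
The wine is racked to barrel: Nov 15, 1997 + 40 days = Dec 25, 1997.
The wine is bottled: Dec 25, 1997 + 16 days = Jan 10, 1998.
Both prerequisites met — barrel aging ends (Dec 26, 1997), the wine is bottled (Jan 10, 1998); the later is Jan 10, 1998.
The wine is released: Jan 10, 1998 + 7 days = Jan 17, 1998.

1998-01-17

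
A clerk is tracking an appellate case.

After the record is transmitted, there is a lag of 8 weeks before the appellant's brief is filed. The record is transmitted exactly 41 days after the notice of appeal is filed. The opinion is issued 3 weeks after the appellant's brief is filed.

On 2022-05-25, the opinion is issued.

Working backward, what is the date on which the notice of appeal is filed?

2022-01-27

The opinion is issued: May 25, 2022.
The appellant's brief is filed: May 25, 2022 − 3 weeks = May 4, 2022.
The record is transmitted: May 4, 2022 − 8 weeks = Mar 9, 2022.
The notice of appeal is filed: Mar 9, 2022 − 41 days = Jan 27, 2022.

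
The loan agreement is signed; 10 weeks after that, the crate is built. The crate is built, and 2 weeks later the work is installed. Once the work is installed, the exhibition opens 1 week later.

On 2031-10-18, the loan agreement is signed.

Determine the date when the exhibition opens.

2032-01-17

The loan agreement is signed: Oct 18, 2031.
The crate is built: Oct 18, 2031 + 10 weeks = Dec 27, 2031.
The work is installed: Dec 27, 2031 + 2 weeks = Jan 10, 2032.
The exhibition opens: Jan 10, 2032 + 1 week = Jan 17, 2032.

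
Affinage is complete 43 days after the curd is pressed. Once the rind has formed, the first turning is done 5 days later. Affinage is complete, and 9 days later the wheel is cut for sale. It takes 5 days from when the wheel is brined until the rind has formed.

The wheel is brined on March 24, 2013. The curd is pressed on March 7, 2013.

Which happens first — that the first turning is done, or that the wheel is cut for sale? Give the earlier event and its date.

The wheel is brined: Mar 24, 2013.
The rind has formed: Mar 24, 2013 + 5 days = Mar 29, 2013.
The first turning is done: Mar 29, 2013 + 5 days = Apr 3, 2013.
The curd is pressed: Mar 7, 2013.
Affinage is complete: Mar 7, 2013 + 43 days = Apr 19, 2013.
The wheel is cut for sale: Apr 19, 2013 + 9 days = Apr 28, 2013.
Comparing: the first turning is done on Apr 3, 2013 vs the wheel is cut for sale on Apr 28, 2013. Earlier: the first turning is done.

The first turning is done — April 3, 2013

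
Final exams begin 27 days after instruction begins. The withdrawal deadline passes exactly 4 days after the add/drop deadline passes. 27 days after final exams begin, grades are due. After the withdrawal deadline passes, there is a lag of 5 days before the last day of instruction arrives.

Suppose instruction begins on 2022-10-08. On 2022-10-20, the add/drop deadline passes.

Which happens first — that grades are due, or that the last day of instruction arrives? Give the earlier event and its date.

Instruction begins: Oct 8, 2022.
Final exams begin: Oct 8, 2022 + 27 days = Nov 4, 2022.
Grades are due: Nov 4, 2022 + 27 days = Dec 1, 2022.
The add/drop deadline passes: Oct 20, 2022.
The withdrawal deadline passes: Oct 20, 2022 + 4 days = Oct 24, 2022.
The last day of instruction arrives: Oct 24, 2022 + 5 days = Oct 29, 2022.
Comparing: grades are due on Dec 1, 2022 vs the last day of instruction arrives on Oct 29, 2022. Earlier: the last day of instruction arrives.

The last day of instruction arrives — 2022-10-29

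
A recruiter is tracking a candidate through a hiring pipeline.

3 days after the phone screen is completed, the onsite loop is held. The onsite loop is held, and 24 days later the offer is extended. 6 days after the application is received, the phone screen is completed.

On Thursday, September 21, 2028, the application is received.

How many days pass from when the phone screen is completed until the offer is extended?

27 days

Causal path: the phone screen is completed → the onsite loop is held → the offer is extended.
Total delay along the path: 3 + 24 = 27 days.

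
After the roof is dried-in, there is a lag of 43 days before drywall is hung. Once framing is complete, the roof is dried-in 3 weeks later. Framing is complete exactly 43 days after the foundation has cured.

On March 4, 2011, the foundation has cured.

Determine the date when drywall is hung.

June 19, 2011

The foundation has cured: Mar 4, 2011.
Framing is complete: Mar 4, 2011 + 43 days = Apr 16, 2011.
The roof is dried-in: Apr 16, 2011 + 3 weeks = May 7, 2011.
Drywall is hung: May 7, 2011 + 43 days = Jun 19, 2011.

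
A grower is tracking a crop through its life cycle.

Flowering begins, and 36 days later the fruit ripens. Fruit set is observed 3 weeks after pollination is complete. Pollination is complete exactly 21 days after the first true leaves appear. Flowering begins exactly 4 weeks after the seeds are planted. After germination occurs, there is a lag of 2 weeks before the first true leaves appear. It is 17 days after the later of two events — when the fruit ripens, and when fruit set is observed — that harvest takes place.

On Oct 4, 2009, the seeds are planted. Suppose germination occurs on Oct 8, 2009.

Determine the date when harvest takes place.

Dec 24, 2009

The seeds are planted: Oct 4, 2009.
Flowering begins: Oct 4, 2009 + 4 weeks = Nov 1, 2009.
The fruit ripens: Nov 1, 2009 + 36 days = Dec 7, 2009.
Germination occurs: Oct 8, 2009.
The first true leaves appear: Oct 8, 2009 + 2 weeks = Oct 22, 2009.
Pollination is complete: Oct 22, 2009 + 21 days = Nov 12, 2009.
Fruit set is observed: Nov 12, 2009 + 3 weeks = Dec 3, 2009.
Both prerequisites met — the fruit ripens (Dec 7, 2009), fruit set is observed (Dec 3, 2009); the later is Dec 7, 2009.
Harvest takes place: Dec 7, 2009 + 17 days = Dec 24, 2009.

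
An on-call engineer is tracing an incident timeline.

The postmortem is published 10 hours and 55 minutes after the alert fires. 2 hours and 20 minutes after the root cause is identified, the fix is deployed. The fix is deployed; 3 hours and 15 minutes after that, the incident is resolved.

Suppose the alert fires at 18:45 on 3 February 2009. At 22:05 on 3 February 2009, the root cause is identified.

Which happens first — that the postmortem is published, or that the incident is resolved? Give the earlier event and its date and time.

The incident is resolved — 03:40 on 4 February 2009

The alert fires: 18:45 Feb 3, 2009.
The postmortem is published: 18:45 Feb 3, 2009 + 10h55m = 05:40 Feb 4, 2009.
The root cause is identified: 22:05 Feb 3, 2009.
The fix is deployed: 22:05 Feb 3, 2009 + 2h20m = 00:25 Feb 4, 2009.
The incident is resolved: 00:25 Feb 4, 2009 + 3h15m = 03:40 Feb 4, 2009.
Comparing: the postmortem is published at 05:40 Feb 4, 2009 vs the incident is resolved at 03:40 Feb 4, 2009. Earlier: the incident is resolved.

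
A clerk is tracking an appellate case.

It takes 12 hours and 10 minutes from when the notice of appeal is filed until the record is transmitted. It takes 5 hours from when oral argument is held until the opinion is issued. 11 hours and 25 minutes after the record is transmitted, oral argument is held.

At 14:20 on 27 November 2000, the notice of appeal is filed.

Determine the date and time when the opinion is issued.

The notice of appeal is filed: 14:20 Nov 27, 2000.
The record is transmitted: 14:20 Nov 27, 2000 + 12h10m = 02:30 Nov 28, 2000.
Oral argument is held: 02:30 Nov 28, 2000 + 11h25m = 13:55 Nov 28, 2000.
The opinion is issued: 13:55 Nov 28, 2000 + 5h = 18:55 Nov 28, 2000.

18:55 on 28 November 2000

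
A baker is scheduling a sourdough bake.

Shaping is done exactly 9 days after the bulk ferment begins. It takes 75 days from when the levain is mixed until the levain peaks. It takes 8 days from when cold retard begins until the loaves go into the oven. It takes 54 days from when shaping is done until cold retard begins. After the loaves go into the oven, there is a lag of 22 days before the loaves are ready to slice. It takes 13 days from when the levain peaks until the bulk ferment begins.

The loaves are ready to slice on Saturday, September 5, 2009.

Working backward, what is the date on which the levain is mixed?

Sunday, March 8, 2009

The loaves are ready to slice: Sep 5, 2009.
The loaves go into the oven: Sep 5, 2009 − 22 days = Aug 14, 2009.
Cold retard begins: Aug 14, 2009 − 8 days = Aug 6, 2009.
Shaping is done: Aug 6, 2009 − 54 days = Jun 13, 2009.
The bulk ferment begins: Jun 13, 2009 − 9 days = Jun 4, 2009.
The levain peaks: Jun 4, 2009 − 13 days = May 22, 2009.
The levain is mixed: May 22, 2009 − 75 days = Mar 8, 2009.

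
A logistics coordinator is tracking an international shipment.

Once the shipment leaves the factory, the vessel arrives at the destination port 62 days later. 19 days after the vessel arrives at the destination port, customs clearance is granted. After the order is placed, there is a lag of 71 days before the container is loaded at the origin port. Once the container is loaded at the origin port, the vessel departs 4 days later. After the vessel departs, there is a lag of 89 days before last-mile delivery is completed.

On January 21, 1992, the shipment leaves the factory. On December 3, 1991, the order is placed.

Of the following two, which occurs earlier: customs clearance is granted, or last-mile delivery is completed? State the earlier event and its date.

Customs clearance is granted — April 11, 1992

The shipment leaves the factory: Jan 21, 1992.
The vessel arrives at the destination port: Jan 21, 1992 + 62 days = Mar 23, 1992.
Customs clearance is granted: Mar 23, 1992 + 19 days = Apr 11, 1992.
The order is placed: Dec 3, 1991.
The container is loaded at the origin port: Dec 3, 1991 + 71 days = Feb 12, 1992.
The vessel departs: Feb 12, 1992 + 4 days = Feb 16, 1992.
Last-mile delivery is completed: Feb 16, 1992 + 89 days = May 15, 1992.
Comparing: customs clearance is granted on Apr 11, 1992 vs last-mile delivery is completed on May 15, 1992. Earlier: customs clearance is granted.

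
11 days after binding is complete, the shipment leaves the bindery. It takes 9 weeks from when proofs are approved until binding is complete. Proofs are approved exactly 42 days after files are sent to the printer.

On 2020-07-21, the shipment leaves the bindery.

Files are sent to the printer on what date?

2020-03-27

The shipment leaves the bindery: Jul 21, 2020.
Binding is complete: Jul 21, 2020 − 11 days = Jul 10, 2020.
Proofs are approved: Jul 10, 2020 − 9 weeks = May 8, 2020.
Files are sent to the printer: May 8, 2020 − 42 days = Mar 27, 2020.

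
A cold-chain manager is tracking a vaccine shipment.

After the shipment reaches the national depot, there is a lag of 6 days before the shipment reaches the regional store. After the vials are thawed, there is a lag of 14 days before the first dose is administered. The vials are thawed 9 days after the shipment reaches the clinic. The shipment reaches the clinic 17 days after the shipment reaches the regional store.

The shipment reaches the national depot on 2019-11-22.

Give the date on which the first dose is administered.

The shipment reaches the national depot: Nov 22, 2019.
The shipment reaches the regional store: Nov 22, 2019 + 6 days = Nov 28, 2019.
The shipment reaches the clinic: Nov 28, 2019 + 17 days = Dec 15, 2019.
The vials are thawed: Dec 15, 2019 + 9 days = Dec 24, 2019.
The first dose is administered: Dec 24, 2019 + 14 days = Jan 7, 2020.

2020-01-07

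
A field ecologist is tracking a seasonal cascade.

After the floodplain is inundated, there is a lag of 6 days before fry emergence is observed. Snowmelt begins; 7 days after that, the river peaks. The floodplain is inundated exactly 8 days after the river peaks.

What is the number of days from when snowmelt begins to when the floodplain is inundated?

Causal path: snowmelt begins → the river peaks → the floodplain is inundated.
Total delay along the path: 7 + 8 = 15 days.

15 days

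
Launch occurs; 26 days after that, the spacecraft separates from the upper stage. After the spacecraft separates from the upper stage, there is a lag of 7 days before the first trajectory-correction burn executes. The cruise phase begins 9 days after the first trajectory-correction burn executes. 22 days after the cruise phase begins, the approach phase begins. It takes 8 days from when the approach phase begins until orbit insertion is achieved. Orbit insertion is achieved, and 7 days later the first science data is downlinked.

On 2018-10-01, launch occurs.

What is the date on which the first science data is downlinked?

2018-12-19

Launch occurs: Oct 1, 2018.
The spacecraft separates from the upper stage: Oct 1, 2018 + 26 days = Oct 27, 2018.
The first trajectory-correction burn executes: Oct 27, 2018 + 7 days = Nov 3, 2018.
The cruise phase begins: Nov 3, 2018 + 9 days = Nov 12, 2018.
The approach phase begins: Nov 12, 2018 + 22 days = Dec 4, 2018.
Orbit insertion is achieved: Dec 4, 2018 + 8 days = Dec 12, 2018.
The first science data is downlinked: Dec 12, 2018 + 7 days = Dec 19, 2018.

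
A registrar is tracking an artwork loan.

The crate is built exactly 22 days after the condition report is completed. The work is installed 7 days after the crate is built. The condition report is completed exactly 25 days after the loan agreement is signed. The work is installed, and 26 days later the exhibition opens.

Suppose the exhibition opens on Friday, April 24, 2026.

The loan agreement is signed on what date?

Tuesday, February 3, 2026

The exhibition opens: Apr 24, 2026.
The work is installed: Apr 24, 2026 − 26 days = Mar 29, 2026.
The crate is built: Mar 29, 2026 − 7 days = Mar 22, 2026.
The condition report is completed: Mar 22, 2026 − 22 days = Feb 28, 2026.
The loan agreement is signed: Feb 28, 2026 − 25 days = Feb 3, 2026.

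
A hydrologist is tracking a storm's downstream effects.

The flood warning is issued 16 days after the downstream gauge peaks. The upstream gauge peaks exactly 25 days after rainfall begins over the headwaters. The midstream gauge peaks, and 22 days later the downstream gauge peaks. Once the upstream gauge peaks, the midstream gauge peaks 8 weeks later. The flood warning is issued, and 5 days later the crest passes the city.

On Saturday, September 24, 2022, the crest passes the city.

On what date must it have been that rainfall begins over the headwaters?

Monday, May 23, 2022

The crest passes the city: Sep 24, 2022.
The flood warning is issued: Sep 24, 2022 − 5 days = Sep 19, 2022.
The downstream gauge peaks: Sep 19, 2022 − 16 days = Sep 3, 2022.
The midstream gauge peaks: Sep 3, 2022 − 22 days = Aug 12, 2022.
The upstream gauge peaks: Aug 12, 2022 − 8 weeks = Jun 17, 2022.
Rainfall begins over the headwaters: Jun 17, 2022 − 25 days = May 23, 2022.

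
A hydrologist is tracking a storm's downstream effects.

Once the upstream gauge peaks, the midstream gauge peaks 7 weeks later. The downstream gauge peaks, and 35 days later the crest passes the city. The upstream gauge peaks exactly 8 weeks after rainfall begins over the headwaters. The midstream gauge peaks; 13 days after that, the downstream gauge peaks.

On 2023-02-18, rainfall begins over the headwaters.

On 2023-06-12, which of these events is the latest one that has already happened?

The midstream gauge peaks

Rainfall begins over the headwaters: Feb 18, 2023.
The upstream gauge peaks: Feb 18, 2023 + 8 weeks = Apr 15, 2023.
The midstream gauge peaks: Apr 15, 2023 + 7 weeks = Jun 3, 2023.
The downstream gauge peaks: Jun 3, 2023 + 13 days = Jun 16, 2023.
The crest passes the city: Jun 16, 2023 + 35 days = Jul 21, 2023.
Jun 12, 2023 falls between when the midstream gauge peaks (Jun 3, 2023) and when the downstream gauge peaks (Jun 16, 2023).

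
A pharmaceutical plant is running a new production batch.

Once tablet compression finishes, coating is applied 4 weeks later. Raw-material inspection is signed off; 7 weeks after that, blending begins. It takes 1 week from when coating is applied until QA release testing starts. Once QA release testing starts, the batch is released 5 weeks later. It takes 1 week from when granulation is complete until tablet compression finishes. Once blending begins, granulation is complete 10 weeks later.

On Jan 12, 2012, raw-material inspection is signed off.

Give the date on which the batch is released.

Jul 26, 2012

Raw-material inspection is signed off: Jan 12, 2012.
Blending begins: Jan 12, 2012 + 7 weeks = Mar 1, 2012.
Granulation is complete: Mar 1, 2012 + 10 weeks = May 10, 2012.
Tablet compression finishes: May 10, 2012 + 1 week = May 17, 2012.
Coating is applied: May 17, 2012 + 4 weeks = Jun 14, 2012.
QA release testing starts: Jun 14, 2012 + 1 week = Jun 21, 2012.
The batch is released: Jun 21, 2012 + 5 weeks = Jul 26, 2012.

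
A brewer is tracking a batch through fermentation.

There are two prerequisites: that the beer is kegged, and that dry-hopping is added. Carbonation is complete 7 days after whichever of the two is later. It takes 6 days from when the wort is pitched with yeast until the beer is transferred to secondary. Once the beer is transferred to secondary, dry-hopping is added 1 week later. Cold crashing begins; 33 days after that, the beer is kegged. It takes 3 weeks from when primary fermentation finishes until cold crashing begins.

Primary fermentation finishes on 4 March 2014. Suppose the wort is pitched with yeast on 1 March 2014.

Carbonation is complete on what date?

4 May 2014

Primary fermentation finishes: Mar 4, 2014.
Cold crashing begins: Mar 4, 2014 + 3 weeks = Mar 25, 2014.
The beer is kegged: Mar 25, 2014 + 33 days = Apr 27, 2014.
The wort is pitched with yeast: Mar 1, 2014.
The beer is transferred to secondary: Mar 1, 2014 + 6 days = Mar 7, 2014.
Dry-hopping is added: Mar 7, 2014 + 1 week = Mar 14, 2014.
Both prerequisites met — the beer is kegged (Apr 27, 2014), dry-hopping is added (Mar 14, 2014); the later is Apr 27, 2014.
Carbonation is complete: Apr 27, 2014 + 7 days = May 4, 2014.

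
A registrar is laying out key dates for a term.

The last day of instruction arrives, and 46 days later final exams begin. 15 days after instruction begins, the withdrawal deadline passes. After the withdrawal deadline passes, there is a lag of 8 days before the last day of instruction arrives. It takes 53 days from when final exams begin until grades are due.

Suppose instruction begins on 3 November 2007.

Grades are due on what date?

4 March 2008

Instruction begins: Nov 3, 2007.
The withdrawal deadline passes: Nov 3, 2007 + 15 days = Nov 18, 2007.
The last day of instruction arrives: Nov 18, 2007 + 8 days = Nov 26, 2007.
Final exams begin: Nov 26, 2007 + 46 days = Jan 11, 2008.
Grades are due: Jan 11, 2008 + 53 days = Mar 4, 2008.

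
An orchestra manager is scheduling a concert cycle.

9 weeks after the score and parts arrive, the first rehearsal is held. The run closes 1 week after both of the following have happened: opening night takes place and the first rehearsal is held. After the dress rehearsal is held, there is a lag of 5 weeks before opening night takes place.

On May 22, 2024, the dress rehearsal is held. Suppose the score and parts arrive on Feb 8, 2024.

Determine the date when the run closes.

Jul 3, 2024

The dress rehearsal is held: May 22, 2024.
Opening night takes place: May 22, 2024 + 5 weeks = Jun 26, 2024.
The score and parts arrive: Feb 8, 2024.
The first rehearsal is held: Feb 8, 2024 + 9 weeks = Apr 11, 2024.
Both prerequisites met — opening night takes place (Jun 26, 2024), the first rehearsal is held (Apr 11, 2024); the later is Jun 26, 2024.
The run closes: Jun 26, 2024 + 1 week = Jul 3, 2024.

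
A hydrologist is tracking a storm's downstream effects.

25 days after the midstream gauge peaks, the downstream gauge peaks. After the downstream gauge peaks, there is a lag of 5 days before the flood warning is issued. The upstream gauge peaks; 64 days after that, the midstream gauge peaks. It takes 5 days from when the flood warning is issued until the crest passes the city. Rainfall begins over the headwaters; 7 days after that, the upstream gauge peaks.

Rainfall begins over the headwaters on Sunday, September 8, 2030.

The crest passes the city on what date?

Rainfall begins over the headwaters: Sep 8, 2030.
The upstream gauge peaks: Sep 8, 2030 + 7 days = Sep 15, 2030.
The midstream gauge peaks: Sep 15, 2030 + 64 days = Nov 18, 2030.
The downstream gauge peaks: Nov 18, 2030 + 25 days = Dec 13, 2030.
The flood warning is issued: Dec 13, 2030 + 5 days = Dec 18, 2030.
The crest passes the city: Dec 18, 2030 + 5 days = Dec 23, 2030.

Monday, December 23, 2030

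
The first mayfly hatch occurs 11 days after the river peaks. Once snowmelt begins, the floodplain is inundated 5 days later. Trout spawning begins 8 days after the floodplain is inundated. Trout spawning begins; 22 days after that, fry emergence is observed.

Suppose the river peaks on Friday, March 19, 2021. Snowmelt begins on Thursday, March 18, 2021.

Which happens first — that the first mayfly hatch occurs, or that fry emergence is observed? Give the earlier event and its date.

The first mayfly hatch occurs — Tuesday, March 30, 2021

The river peaks: Mar 19, 2021.
The first mayfly hatch occurs: Mar 19, 2021 + 11 days = Mar 30, 2021.
Snowmelt begins: Mar 18, 2021.
The floodplain is inundated: Mar 18, 2021 + 5 days = Mar 23, 2021.
Trout spawning begins: Mar 23, 2021 + 8 days = Mar 31, 2021.
Fry emergence is observed: Mar 31, 2021 + 22 days = Apr 22, 2021.
Comparing: the first mayfly hatch occurs on Mar 30, 2021 vs fry emergence is observed on Apr 22, 2021. Earlier: the first mayfly hatch occurs.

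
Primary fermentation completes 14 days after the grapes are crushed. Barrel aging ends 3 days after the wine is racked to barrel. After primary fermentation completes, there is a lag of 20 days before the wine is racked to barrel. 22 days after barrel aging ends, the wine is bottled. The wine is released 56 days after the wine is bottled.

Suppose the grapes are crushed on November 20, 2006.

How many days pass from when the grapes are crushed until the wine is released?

Causal path: the grapes are crushed → primary fermentation completes → the wine is racked to barrel → barrel aging ends → the wine is bottled → the wine is released.
Total delay along the path: 14 + 20 + 3 + 22 + 56 = 115 days.

115 days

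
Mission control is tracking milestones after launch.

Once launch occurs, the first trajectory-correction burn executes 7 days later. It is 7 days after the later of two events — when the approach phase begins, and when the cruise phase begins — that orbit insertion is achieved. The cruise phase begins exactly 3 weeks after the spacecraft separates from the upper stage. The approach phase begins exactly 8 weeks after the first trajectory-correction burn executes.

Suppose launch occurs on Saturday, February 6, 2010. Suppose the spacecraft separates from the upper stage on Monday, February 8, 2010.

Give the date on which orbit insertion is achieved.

Saturday, April 17, 2010

Launch occurs: Feb 6, 2010.
The first trajectory-correction burn executes: Feb 6, 2010 + 7 days = Feb 13, 2010.
The approach phase begins: Feb 13, 2010 + 8 weeks = Apr 10, 2010.
The spacecraft separates from the upper stage: Feb 8, 2010.
The cruise phase begins: Feb 8, 2010 + 3 weeks = Mar 1, 2010.
Both prerequisites met — the approach phase begins (Apr 10, 2010), the cruise phase begins (Mar 1, 2010); the later is Apr 10, 2010.
Orbit insertion is achieved: Apr 10, 2010 + 7 days = Apr 17, 2010.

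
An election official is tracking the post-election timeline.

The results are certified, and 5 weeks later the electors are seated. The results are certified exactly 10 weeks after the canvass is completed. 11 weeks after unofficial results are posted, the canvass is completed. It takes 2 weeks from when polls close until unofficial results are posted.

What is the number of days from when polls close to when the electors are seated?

Causal path: polls close → unofficial results are posted → the canvass is completed → the results are certified → the electors are seated.
Total delay along the path: 2 + 11 + 10 + 5 weeks = 28 weeks = 196 days.

196 days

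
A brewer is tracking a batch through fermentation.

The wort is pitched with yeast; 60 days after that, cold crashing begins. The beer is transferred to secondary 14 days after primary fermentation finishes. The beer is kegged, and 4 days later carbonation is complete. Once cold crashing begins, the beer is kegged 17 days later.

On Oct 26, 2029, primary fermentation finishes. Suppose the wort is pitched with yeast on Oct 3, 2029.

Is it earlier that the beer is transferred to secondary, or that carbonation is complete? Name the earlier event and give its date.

Primary fermentation finishes: Oct 26, 2029.
The beer is transferred to secondary: Oct 26, 2029 + 14 days = Nov 9, 2029.
The wort is pitched with yeast: Oct 3, 2029.
Cold crashing begins: Oct 3, 2029 + 60 days = Dec 2, 2029.
The beer is kegged: Dec 2, 2029 + 17 days = Dec 19, 2029.
Carbonation is complete: Dec 19, 2029 + 4 days = Dec 23, 2029.
Comparing: the beer is transferred to secondary on Nov 9, 2029 vs carbonation is complete on Dec 23, 2029. Earlier: the beer is transferred to secondary.

The beer is transferred to secondary — Nov 9, 2029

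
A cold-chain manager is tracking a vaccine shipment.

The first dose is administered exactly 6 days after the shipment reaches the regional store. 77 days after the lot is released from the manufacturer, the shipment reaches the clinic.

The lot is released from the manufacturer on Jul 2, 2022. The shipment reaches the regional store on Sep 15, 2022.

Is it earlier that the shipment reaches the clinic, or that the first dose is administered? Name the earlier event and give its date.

The shipment reaches the clinic — Sep 17, 2022

The lot is released from the manufacturer: Jul 2, 2022.
The shipment reaches the clinic: Jul 2, 2022 + 77 days = Sep 17, 2022.
The shipment reaches the regional store: Sep 15, 2022.
The first dose is administered: Sep 15, 2022 + 6 days = Sep 21, 2022.
Comparing: the shipment reaches the clinic on Sep 17, 2022 vs the first dose is administered on Sep 21, 2022. Earlier: the shipment reaches the clinic.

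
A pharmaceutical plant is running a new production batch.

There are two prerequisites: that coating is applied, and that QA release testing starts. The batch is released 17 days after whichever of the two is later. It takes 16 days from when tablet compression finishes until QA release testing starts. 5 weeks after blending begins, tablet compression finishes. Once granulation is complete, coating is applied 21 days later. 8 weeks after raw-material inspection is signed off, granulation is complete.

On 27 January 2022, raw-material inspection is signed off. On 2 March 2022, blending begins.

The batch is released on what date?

9 May 2022

Raw-material inspection is signed off: Jan 27, 2022.
Granulation is complete: Jan 27, 2022 + 8 weeks = Mar 24, 2022.
Coating is applied: Mar 24, 2022 + 21 days = Apr 14, 2022.
Blending begins: Mar 2, 2022.
Tablet compression finishes: Mar 2, 2022 + 5 weeks = Apr 6, 2022.
QA release testing starts: Apr 6, 2022 + 16 days = Apr 22, 2022.
Both prerequisites met — coating is applied (Apr 14, 2022), QA release testing starts (Apr 22, 2022); the later is Apr 22, 2022.
The batch is released: Apr 22, 2022 + 17 days = May 9, 2022.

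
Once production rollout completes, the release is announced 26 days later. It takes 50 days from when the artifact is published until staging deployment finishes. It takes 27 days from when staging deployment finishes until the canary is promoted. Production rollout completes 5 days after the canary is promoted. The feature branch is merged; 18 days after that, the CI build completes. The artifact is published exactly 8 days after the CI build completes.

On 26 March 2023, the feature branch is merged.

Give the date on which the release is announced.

7 August 2023

The feature branch is merged: Mar 26, 2023.
The CI build completes: Mar 26, 2023 + 18 days = Apr 13, 2023.
The artifact is published: Apr 13, 2023 + 8 days = Apr 21, 2023.
Staging deployment finishes: Apr 21, 2023 + 50 days = Jun 10, 2023.
The canary is promoted: Jun 10, 2023 + 27 days = Jul 7, 2023.
Production rollout completes: Jul 7, 2023 + 5 days = Jul 12, 2023.
The release is announced: Jul 12, 2023 + 26 days = Aug 7, 2023.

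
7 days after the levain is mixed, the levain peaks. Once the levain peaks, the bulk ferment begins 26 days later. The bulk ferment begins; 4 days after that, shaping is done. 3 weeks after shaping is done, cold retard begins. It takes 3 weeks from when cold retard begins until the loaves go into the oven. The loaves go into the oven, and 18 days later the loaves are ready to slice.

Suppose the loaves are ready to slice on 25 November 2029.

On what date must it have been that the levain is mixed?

The loaves are ready to slice: Nov 25, 2029.
The loaves go into the oven: Nov 25, 2029 − 18 days = Nov 7, 2029.
Cold retard begins: Nov 7, 2029 − 3 weeks = Oct 17, 2029.
Shaping is done: Oct 17, 2029 − 3 weeks = Sep 26, 2029.
The bulk ferment begins: Sep 26, 2029 − 4 days = Sep 22, 2029.
The levain peaks: Sep 22, 2029 − 26 days = Aug 27, 2029.
The levain is mixed: Aug 27, 2029 − 7 days = Aug 20, 2029.

20 August 2029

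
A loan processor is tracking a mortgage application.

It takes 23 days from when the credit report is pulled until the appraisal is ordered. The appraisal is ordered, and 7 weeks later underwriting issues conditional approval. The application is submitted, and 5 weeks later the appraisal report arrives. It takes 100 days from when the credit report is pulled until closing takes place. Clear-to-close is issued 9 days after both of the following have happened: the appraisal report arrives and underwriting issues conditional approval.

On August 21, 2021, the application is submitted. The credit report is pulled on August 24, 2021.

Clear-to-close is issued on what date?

The application is submitted: Aug 21, 2021.
The appraisal report arrives: Aug 21, 2021 + 5 weeks = Sep 25, 2021.
The credit report is pulled: Aug 24, 2021.
The appraisal is ordered: Aug 24, 2021 + 23 days = Sep 16, 2021.
Underwriting issues conditional approval: Sep 16, 2021 + 7 weeks = Nov 4, 2021.
Both prerequisites met — the appraisal report arrives (Sep 25, 2021), underwriting issues conditional approval (Nov 4, 2021); the later is Nov 4, 2021.
Clear-to-close is issued: Nov 4, 2021 + 9 days = Nov 13, 2021.

November 13, 2021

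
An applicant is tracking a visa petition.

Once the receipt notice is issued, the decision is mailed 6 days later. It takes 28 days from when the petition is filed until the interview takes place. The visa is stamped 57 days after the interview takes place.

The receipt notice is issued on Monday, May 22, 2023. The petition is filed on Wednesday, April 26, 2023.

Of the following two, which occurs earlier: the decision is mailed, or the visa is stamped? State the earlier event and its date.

The decision is mailed — Sunday, May 28, 2023

The receipt notice is issued: May 22, 2023.
The decision is mailed: May 22, 2023 + 6 days = May 28, 2023.
The petition is filed: Apr 26, 2023.
The interview takes place: Apr 26, 2023 + 28 days = May 24, 2023.
The visa is stamped: May 24, 2023 + 57 days = Jul 20, 2023.
Comparing: the decision is mailed on May 28, 2023 vs the visa is stamped on Jul 20, 2023. Earlier: the decision is mailed.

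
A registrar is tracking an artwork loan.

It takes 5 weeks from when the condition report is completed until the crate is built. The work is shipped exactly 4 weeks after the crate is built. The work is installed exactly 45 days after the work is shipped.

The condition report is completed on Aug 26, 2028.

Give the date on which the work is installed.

Dec 12, 2028

The condition report is completed: Aug 26, 2028.
The crate is built: Aug 26, 2028 + 5 weeks = Sep 30, 2028.
The work is shipped: Sep 30, 2028 + 4 weeks = Oct 28, 2028.
The work is installed: Oct 28, 2028 + 45 days = Dec 12, 2028.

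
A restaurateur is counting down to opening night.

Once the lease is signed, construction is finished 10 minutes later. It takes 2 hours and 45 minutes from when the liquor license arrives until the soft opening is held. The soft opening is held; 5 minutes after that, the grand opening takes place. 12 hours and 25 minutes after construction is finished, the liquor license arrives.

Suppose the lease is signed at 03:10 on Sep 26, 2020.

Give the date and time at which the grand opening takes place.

18:35 on Sep 26, 2020

The lease is signed: 03:10 Sep 26, 2020.
Construction is finished: 03:10 Sep 26, 2020 + 10m = 03:20 Sep 26, 2020.
The liquor license arrives: 03:20 Sep 26, 2020 + 12h25m = 15:45 Sep 26, 2020.
The soft opening is held: 15:45 Sep 26, 2020 + 2h45m = 18:30 Sep 26, 2020.
The grand opening takes place: 18:30 Sep 26, 2020 + 5m = 18:35 Sep 26, 2020.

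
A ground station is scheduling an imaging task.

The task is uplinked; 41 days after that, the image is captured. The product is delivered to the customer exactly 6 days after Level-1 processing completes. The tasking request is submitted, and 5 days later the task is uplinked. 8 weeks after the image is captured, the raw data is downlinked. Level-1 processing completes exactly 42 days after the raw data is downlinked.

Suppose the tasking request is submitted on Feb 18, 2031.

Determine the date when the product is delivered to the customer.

The tasking request is submitted: Feb 18, 2031.
The task is uplinked: Feb 18, 2031 + 5 days = Feb 23, 2031.
The image is captured: Feb 23, 2031 + 41 days = Apr 5, 2031.
The raw data is downlinked: Apr 5, 2031 + 8 weeks = May 31, 2031.
Level-1 processing completes: May 31, 2031 + 42 days = Jul 12, 2031.
The product is delivered to the customer: Jul 12, 2031 + 6 days = Jul 18, 2031.

Jul 18, 2031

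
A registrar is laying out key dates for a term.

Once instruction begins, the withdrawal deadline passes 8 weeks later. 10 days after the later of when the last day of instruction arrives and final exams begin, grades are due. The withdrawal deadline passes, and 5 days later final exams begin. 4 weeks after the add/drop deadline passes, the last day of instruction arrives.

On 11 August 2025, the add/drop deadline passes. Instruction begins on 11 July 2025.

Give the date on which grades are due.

20 September 2025

The add/drop deadline passes: Aug 11, 2025.
The last day of instruction arrives: Aug 11, 2025 + 4 weeks = Sep 8, 2025.
Instruction begins: Jul 11, 2025.
The withdrawal deadline passes: Jul 11, 2025 + 8 weeks = Sep 5, 2025.
Final exams begin: Sep 5, 2025 + 5 days = Sep 10, 2025.
Both prerequisites met — the last day of instruction arrives (Sep 8, 2025), final exams begin (Sep 10, 2025); the later is Sep 10, 2025.
Grades are due: Sep 10, 2025 + 10 days = Sep 20, 2025.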